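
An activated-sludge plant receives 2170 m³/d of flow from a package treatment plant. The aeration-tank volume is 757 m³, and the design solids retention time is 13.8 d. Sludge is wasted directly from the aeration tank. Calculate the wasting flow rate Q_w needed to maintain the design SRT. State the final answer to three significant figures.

For wasting at MLVSS concentration, Q_w = V/θ_c = 757.0/13.8 = 54.86 m³/d.

Q_w ≈ 54.9 m³/d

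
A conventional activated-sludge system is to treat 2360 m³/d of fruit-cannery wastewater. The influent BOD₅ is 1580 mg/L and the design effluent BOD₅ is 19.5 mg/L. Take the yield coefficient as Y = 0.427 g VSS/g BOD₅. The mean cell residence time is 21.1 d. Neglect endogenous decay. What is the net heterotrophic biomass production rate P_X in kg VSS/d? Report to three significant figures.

No decay correction is needed, so Y_obs = Y = 0.427.
Mass of BOD₅ removed per day: Q(S₀ − S) = 2360 × 1560 g/m³ = 3683 kg/d.
Net biomass production P_X = Y_obs × Q·(S₀ − S) = 0.4270 × 3683 = 1573 kg VSS/d.

P_X ≈ 1570 kg VSS/d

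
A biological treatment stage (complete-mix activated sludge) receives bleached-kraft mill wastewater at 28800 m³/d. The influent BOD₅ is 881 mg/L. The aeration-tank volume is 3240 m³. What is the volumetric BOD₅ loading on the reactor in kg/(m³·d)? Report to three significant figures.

Applied BOD₅ load per unit volume = Q·S₀/V = (28800 × 881/1000)/3240 = 7.831 kg BOD₅·m⁻³·d⁻¹.

L_v ≈ 7.83 kg BOD₅/(m³·d)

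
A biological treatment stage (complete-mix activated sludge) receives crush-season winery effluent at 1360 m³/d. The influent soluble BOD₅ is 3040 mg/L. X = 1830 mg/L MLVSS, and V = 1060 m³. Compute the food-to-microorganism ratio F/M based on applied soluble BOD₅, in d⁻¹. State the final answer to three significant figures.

F/M ≈ 2.13 d⁻¹

Food-to-microorganism ratio F/M = Q S₀ / (V X) = 1360 × 3040 / (1060 × 1830) = 2.131 d⁻¹.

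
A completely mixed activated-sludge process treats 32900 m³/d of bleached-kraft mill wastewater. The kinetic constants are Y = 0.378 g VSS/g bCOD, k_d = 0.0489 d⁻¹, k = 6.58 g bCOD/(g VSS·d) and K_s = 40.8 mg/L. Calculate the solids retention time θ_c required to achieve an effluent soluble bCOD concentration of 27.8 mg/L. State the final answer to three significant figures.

Specific growth rate at S = 27.8 mg/L: μ = YkS/(K_s+S) = 0.378·6.58·27.8/(40.8+27.8) = 1.008 d⁻¹.
Then 1/θ_c = μ − k_d = 1.008 − 0.0489 = 0.9590 d⁻¹, giving θ_c = 1.043 d.

θ_c ≈ 1.04 d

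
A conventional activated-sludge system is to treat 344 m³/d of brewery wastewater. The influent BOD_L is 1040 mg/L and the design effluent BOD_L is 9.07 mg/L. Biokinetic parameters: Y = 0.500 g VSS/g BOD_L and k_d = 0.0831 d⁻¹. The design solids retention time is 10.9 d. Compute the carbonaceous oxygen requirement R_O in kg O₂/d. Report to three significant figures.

Y_obs = Y / (1 + k_d θ_c) = 0.500 / (1 + 0.0831 × 10.9) = 0.500 / 1.906 = 0.2624.
ΔS = 1040 − 9.07 = 1031 mg/L, so the substrate removal rate is 344 × 1031/1000 = 354.6 kg BOD_L/d.
Net sludge production P_X = 0.2624 × 354.6 = 93.04 kg VSS/d.
R_O = Q·ΔS − 1.42 P_X = 354.6 − 132.1 = 222.5 kg O₂/d.

R_O ≈ 223 kg O₂/d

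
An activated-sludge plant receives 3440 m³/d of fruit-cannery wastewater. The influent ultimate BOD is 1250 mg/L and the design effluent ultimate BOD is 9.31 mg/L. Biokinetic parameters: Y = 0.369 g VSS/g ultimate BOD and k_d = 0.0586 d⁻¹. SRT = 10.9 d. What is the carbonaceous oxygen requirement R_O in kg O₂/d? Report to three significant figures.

Correct the yield for decay: Y_obs = Y/(1 + k_d θ_c) = 0.369 / (1 + 0.0586 × 10.9) = 0.369 / 1.639 = 0.2252.
Mass of ultimate BOD removed per day: Q(S₀ − S) = 3440 × 1241 g/m³ = 4268 kg/d.
P_X = Y_obs·Q·(S₀ − S) = 0.2252 × 4268 = 961.0 kg VSS/d.
Carbonaceous O₂ demand = substrate oxidised − cell-mass equivalent = 4268 − 1.42 × 961.0 = 2903 kg O₂/d.

R_O ≈ 2900 kg O₂/d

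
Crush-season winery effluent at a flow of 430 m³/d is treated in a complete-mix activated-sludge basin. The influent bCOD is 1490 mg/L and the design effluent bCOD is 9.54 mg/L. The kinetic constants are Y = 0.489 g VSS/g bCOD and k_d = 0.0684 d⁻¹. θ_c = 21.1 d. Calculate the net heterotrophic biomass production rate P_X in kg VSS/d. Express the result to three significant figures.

P_X ≈ 127 kg VSS/d

Y_obs = Y / (1 + k_d θ_c) = 0.489 / (1 + 0.0684 × 21.1) = 0.489 / 2.443 = 0.2001.
Substrate removed = Q·(S₀ − S) = 430 m³/d × (1490 − 9.54) g/m³ = 6.37×10^5 g/d = 636.6 kg/d.
P_X = Y_obs · Q(S₀ − S) = 0.2001 × 636.6 = 127.4 kg VSS/d.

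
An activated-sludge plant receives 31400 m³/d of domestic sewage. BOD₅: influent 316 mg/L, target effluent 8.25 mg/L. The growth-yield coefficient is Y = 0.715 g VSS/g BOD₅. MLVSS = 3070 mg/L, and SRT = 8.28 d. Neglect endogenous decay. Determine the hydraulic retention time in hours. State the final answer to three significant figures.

τ ≈ 14.2 h

Biomass mass balance (decay neglected): V·X = Y·Q·(S₀ − S)·θ_c, so V = 0.715 × 31400 × (316 − 8.25) × 8.28 / 3070 = 18635 m³.
τ = V/Q = 18635/31400 = 0.5935 d, or 14.24 h.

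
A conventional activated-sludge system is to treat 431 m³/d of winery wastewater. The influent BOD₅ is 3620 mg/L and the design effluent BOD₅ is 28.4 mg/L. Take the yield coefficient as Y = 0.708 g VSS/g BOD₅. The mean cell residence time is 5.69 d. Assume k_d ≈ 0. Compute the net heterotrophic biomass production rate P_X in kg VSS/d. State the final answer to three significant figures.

P_X ≈ 1100 kg VSS/d

With endogenous decay neglected, the observed yield equals the true yield: Y_obs = Y = 0.708 g VSS/g BOD₅.
ΔS = 3620 − 28.4 = 3592 mg/L, so the substrate removal rate is 431 × 3592/1000 = 1548 kg BOD₅/d.
P_X = Y_obs · Q(S₀ − S) = 0.7080 × 1548 = 1096 kg VSS/d.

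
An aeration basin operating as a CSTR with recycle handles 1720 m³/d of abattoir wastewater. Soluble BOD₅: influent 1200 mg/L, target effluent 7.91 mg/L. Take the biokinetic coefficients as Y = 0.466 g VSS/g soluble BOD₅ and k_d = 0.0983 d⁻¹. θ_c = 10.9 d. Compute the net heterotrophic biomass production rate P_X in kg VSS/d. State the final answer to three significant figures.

Y_obs = Y / (1 + k_d θ_c) = 0.466 / (1 + 0.0983 × 10.9) = 0.466 / 2.071 = 0.2250.
Q·(S₀ − S) = 1720 × (1200 − 7.91) × 10⁻³ = 2050 kg/d removed.
Net biomass production P_X = Y_obs × Q·(S₀ − S) = 0.2250 × 2050 = 461.3 kg VSS/d.

P_X ≈ 461 kg VSS/d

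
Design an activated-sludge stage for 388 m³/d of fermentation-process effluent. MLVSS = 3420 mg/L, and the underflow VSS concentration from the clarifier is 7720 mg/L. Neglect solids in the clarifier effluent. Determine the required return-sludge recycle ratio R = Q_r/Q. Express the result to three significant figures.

R ≈ 0.795

Mass balance around the secondary clarifier (neglecting effluent solids): R = X / (X_r − X) = 3420 / (7720 − 3420) = 0.7953.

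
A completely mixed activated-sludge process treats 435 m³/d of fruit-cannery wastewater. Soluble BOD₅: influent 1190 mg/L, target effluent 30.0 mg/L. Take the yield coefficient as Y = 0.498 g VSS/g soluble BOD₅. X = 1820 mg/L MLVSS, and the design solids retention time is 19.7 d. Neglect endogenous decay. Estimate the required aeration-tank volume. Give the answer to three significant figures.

V ≈ 2720 m³

With k_d = 0 the design equation reduces to V = Y Q (S₀−S) θ_c / X = 0.498 × 435 × (1190 − 30.0) × 19.7 / 1820 = 2720 m³.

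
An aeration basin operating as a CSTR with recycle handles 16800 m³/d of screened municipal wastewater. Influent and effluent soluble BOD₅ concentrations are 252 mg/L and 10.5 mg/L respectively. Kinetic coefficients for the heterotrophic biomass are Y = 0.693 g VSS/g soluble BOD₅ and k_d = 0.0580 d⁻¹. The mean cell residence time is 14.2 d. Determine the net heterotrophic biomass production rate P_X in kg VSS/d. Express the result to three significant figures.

Correct the yield for decay: Y_obs = Y/(1 + k_d θ_c) = 0.693 / (1 + 0.0580 × 14.2) = 0.693 / 1.824 = 0.3800.
Q·(S₀ − S) = 16800 × (252 − 10.5) × 10⁻³ = 4057 kg/d removed.
So the net sludge growth is P_X = 0.3800 × 4057 = 1542 kg VSS/d.

P_X ≈ 1540 kg VSS/d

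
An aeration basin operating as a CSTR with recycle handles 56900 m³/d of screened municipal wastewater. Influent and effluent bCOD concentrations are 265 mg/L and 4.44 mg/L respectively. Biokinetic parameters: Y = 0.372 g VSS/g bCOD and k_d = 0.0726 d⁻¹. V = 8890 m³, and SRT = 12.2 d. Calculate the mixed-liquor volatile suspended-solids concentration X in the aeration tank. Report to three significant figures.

From V·X·(1 + k_d·θ_c) = Y·Q·(S₀ − S)·θ_c: X = 0.372 × 56900 × (265 − 4.44) × 12.2 / [8890 × (1 + 0.0726 × 12.2)] = 4014 mg/L.

X ≈ 4010 mg/L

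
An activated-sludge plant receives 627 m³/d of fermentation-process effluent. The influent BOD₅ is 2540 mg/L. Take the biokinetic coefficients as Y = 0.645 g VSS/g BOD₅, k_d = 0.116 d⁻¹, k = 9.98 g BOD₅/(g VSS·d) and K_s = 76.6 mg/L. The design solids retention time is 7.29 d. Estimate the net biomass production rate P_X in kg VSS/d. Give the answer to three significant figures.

P_X ≈ 556 kg VSS/d

Effluent substrate depends only on kinetics and SRT: S = K_s(1 + k_d θ_c) / [θ_c(Yk − k_d) − 1] = 76.6 × (1 + 0.116 × 7.29) / [7.29 × (0.645 × 9.98 − 0.116) − 1] = 141.4 / 45.08 = 3.136 mg/L.
Correct the yield for decay: Y_obs = Y/(1 + k_d θ_c) = 0.645 / (1 + 0.116 × 7.29) = 0.645 / 1.846 = 0.3495.
ΔS = 2540 − 3.14 = 2537 mg/L, so the substrate removal rate is 627 × 2537/1000 = 1591 kg BOD₅/d.
Biomass produced: P_X = Y_obs·Q·ΔS = 0.3495 × 1591 ≈ 555.9 kg VSS/d.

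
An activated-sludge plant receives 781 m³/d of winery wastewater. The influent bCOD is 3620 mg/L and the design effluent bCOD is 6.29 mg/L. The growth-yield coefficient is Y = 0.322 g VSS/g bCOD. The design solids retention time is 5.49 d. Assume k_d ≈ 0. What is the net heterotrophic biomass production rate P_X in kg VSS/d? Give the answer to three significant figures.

Since k_d ≈ 0, Y_obs = Y = 0.322 g VSS/g bCOD.
ΔS = 3620 − 6.29 = 3614 mg/L, so the substrate removal rate is 781 × 3614/1000 = 2822 kg bCOD/d.
P_X = Y_obs · Q(S₀ − S) = 0.3220 × 2822 = 908.8 kg VSS/d.

P_X ≈ 909 kg VSS/d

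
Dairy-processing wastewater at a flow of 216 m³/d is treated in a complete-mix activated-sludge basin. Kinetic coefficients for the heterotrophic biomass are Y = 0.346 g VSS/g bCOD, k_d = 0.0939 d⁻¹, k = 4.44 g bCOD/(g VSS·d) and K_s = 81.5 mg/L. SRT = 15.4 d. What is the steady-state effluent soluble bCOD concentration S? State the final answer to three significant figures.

S ≈ 9.40 mg/L

For a completely mixed reactor with recycle the Lawrence–McCarty relation gives S = K_s·(1 + k_d·θ_c) / [θ_c·(Y·k − k_d) − 1] = 81.5 × (1 + 0.0939 × 15.4) / [15.4 × (0.346 × 4.44 − 0.0939) − 1] = 199.4 / 21.21 = 9.398 mg/L.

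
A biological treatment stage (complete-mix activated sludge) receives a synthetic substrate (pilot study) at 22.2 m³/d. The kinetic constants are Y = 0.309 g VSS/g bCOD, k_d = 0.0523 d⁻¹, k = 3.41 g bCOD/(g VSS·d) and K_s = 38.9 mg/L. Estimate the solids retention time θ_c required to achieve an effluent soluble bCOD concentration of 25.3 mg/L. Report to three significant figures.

θ_c ≈ 2.76 d

At the target effluent, Y k S/(K_s+S) = 0.309×3.41×25.3/64.20 = 0.4152 d⁻¹.
Then 1/θ_c = μ − k_d = 0.4152 − 0.0523 = 0.3629 d⁻¹, giving θ_c = 2.755 d.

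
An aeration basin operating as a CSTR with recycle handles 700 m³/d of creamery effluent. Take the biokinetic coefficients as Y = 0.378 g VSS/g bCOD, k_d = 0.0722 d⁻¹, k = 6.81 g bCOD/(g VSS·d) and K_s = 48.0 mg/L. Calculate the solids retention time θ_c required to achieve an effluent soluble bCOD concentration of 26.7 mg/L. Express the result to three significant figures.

θ_c ≈ 1.18 d

From 1/θ_c = Y·k·S/(K_s + S) − k_d: Y·k·S/(K_s+S) = 0.378 × 6.81 × 26.7 / (48.0 + 26.7) = 0.9201 d⁻¹.
θ_c = 1/(μ − k_d) = 1/(0.9201 − 0.0722) = 1/0.8479 = 1.179 d.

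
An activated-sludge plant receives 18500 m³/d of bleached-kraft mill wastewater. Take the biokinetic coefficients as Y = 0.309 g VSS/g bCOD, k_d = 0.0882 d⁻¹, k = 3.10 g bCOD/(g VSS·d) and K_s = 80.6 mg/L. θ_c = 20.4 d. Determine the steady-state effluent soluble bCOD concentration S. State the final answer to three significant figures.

S ≈ 13.5 mg/L

From the Monod/SRT balance for a CMAS, S = K_s·(1+k_d θ_c)/[θ_c·(Y k − k_d) − 1] = 80.6 × (1 + 0.0882 × 20.4) / [20.4 × (0.309 × 3.10 − 0.0882) − 1] = 225.6 / 16.74 = 13.48 mg/L.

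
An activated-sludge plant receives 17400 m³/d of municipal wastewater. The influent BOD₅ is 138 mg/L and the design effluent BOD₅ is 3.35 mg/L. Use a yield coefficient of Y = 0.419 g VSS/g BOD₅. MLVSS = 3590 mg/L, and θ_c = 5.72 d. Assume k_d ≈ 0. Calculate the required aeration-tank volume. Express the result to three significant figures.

V ≈ 1560 m³

With k_d = 0 the design equation reduces to V = Y Q (S₀−S) θ_c / X = 0.419 × 17400 × (138 − 3.35) × 5.72 / 3590 = 1564 m³.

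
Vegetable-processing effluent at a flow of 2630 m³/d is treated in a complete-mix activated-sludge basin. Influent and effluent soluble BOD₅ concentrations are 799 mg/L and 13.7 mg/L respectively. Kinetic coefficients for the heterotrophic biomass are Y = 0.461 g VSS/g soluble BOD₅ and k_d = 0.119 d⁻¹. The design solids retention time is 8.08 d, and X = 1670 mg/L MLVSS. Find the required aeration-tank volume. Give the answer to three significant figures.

V ≈ 2350 m³

Rearranging the biomass balance for a CMAS with decay, V = Y·Q·ΔS·θ_c / [X·(1+k_d θ_c)] = 0.461 × 2630 × (799 − 13.7) × 8.08 / [1670 × (1 + 0.119 × 8.08)] = 7.69×10^6 / 3276 = 2349 m³.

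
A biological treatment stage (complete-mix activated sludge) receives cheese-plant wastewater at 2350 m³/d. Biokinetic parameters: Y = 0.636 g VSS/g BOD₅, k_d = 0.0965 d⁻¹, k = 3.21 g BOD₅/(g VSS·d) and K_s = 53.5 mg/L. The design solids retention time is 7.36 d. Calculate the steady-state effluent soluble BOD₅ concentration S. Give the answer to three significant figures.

For a completely mixed reactor with recycle the Lawrence–McCarty relation gives S = K_s·(1 + k_d·θ_c) / [θ_c·(Y·k − k_d) − 1] = 53.5 × (1 + 0.0965 × 7.36) / [7.36 × (0.636 × 3.21 − 0.0965) − 1] = 91.50 / 13.32 = 6.871 mg/L.

S ≈ 6.87 mg/L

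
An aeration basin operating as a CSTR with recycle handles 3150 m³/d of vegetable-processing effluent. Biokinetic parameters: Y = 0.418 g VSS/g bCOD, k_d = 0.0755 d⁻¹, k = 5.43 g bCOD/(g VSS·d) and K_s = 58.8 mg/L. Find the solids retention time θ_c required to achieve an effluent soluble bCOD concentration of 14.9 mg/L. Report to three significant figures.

Specific growth rate at S = 14.9 mg/L: μ = YkS/(K_s+S) = 0.418·5.43·14.9/(58.8+14.9) = 0.4589 d⁻¹.
θ_c = 1/(μ − k_d) = 1/(0.4589 − 0.0755) = 1/0.3834 = 2.608 d.

θ_c ≈ 2.61 d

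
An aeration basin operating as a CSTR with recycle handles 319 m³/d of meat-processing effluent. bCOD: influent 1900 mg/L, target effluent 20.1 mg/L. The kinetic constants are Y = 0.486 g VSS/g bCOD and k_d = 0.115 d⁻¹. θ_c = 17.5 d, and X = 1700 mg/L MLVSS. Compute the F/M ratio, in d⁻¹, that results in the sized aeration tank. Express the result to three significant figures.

Rearranging the biomass balance for a CMAS with decay, V = Y·Q·ΔS·θ_c / [X·(1+k_d θ_c)] = 0.486 × 319 × (1900 − 20.1) × 17.5 / [1700 × (1 + 0.115 × 17.5)] = 5.1×10^6 / 5121 = 995.9 m³.
F/M = Q·S₀ / (V·X) = 319 × 1900 / (995.9 × 1700) = 0.3580 g bCOD·(g VSS·d)⁻¹.

F/M ≈ 0.358 d⁻¹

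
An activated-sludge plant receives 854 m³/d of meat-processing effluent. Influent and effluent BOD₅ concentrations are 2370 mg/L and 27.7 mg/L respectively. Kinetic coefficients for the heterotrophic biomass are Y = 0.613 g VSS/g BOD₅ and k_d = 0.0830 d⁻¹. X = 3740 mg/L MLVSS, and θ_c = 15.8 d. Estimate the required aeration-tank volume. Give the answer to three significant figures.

V ≈ 2240 m³

Steady-state biomass mass balance: V·X·(1 + k_d·θ_c) = Y·Q·(S₀ − S)·θ_c, so V = 0.613 × 854 × (2370 − 27.7) × 15.8 / [3740 × (1 + 0.0830 × 15.8)] = 1.94×10^7 / 8645 = 2241 m³.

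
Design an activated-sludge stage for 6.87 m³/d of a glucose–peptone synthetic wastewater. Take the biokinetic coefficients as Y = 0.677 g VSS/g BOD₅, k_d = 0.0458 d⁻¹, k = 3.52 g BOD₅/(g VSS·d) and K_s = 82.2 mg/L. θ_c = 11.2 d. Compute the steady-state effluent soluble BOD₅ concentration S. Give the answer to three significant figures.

From the Monod/SRT balance for a CMAS, S = K_s·(1+k_d θ_c)/[θ_c·(Y k − k_d) − 1] = 82.2 × (1 + 0.0458 × 11.2) / [11.2 × (0.677 × 3.52 − 0.0458) − 1] = 124.4 / 25.18 = 4.940 mg/L.

S ≈ 4.94 mg/L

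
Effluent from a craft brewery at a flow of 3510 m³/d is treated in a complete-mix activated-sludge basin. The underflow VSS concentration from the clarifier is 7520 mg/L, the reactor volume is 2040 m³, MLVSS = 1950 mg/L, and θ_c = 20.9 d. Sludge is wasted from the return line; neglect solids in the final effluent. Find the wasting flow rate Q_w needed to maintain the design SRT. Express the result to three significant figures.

Q_w = (V·X)/(θ_c X_r) = 2040 × 1950 / (20.9 × 7520) = 25.31 m³/d.

Q_w ≈ 25.3 m³/d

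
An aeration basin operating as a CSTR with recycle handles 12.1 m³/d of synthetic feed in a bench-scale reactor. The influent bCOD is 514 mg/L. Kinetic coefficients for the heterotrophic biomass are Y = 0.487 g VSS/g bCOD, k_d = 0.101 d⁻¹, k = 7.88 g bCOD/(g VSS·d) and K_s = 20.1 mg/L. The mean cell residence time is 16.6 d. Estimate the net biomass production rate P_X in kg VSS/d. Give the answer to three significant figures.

P_X ≈ 1.13 kg VSS/d

Effluent substrate depends only on kinetics and SRT: S = K_s(1 + k_d θ_c) / [θ_c(Yk − k_d) − 1] = 20.1 × (1 + 0.101 × 16.6) / [16.6 × (0.487 × 7.88 − 0.101) − 1] = 53.80 / 61.03 = 0.8816 mg/L.
Correct the yield for decay: Y_obs = Y/(1 + k_d θ_c) = 0.487 / (1 + 0.101 × 16.6) = 0.487 / 2.677 = 0.1819.
Mass of bCOD removed per day: Q(S₀ − S) = 12.1 × 513.1 g/m³ = 6.209 kg/d.
Net biomass production P_X = Y_obs × Q·(S₀ − S) = 0.1819 × 6.209 = 1.130 kg VSS/d.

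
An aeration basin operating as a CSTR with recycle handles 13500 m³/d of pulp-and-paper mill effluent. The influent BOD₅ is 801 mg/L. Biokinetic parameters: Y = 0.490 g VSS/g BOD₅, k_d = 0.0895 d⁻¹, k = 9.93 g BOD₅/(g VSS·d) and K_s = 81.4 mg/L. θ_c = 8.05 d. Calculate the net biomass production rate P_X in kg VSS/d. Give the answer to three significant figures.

From the Monod/SRT balance for a CMAS, S = K_s·(1+k_d θ_c)/[θ_c·(Y k − k_d) − 1] = 81.4 × (1 + 0.0895 × 8.05) / [8.05 × (0.490 × 9.93 − 0.0895) − 1] = 140.0 / 37.45 = 3.740 mg/L.
Observed yield with endogenous decay: Y_obs = Y / (1 + k_d·θ_c) = 0.490 / (1 + 0.0895 × 8.05) = 0.490 / 1.720 = 0.2848 g VSS/g BOD₅.
Mass of BOD₅ removed per day: Q(S₀ − S) = 13500 × 797.3 g/m³ = 10763 kg/d.
Biomass produced: P_X = Y_obs·Q·ΔS = 0.2848 × 10763 ≈ 3065 kg VSS/d.

P_X ≈ 3070 kg VSS/d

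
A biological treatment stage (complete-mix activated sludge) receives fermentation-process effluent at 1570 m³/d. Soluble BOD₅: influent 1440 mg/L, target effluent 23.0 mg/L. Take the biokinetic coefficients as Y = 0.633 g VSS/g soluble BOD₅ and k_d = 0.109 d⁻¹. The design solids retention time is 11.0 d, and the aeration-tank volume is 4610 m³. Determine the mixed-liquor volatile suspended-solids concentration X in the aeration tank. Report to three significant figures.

X ≈ 1530 mg/L

X = Y·Q·ΔS·θ_c / [V·(1 + k_d θ_c)] = 0.633 × 1570 × (1440 − 23.0) × 11.0 / [4610 × (1 + 0.109 × 11.0)] = 1528 mg/L.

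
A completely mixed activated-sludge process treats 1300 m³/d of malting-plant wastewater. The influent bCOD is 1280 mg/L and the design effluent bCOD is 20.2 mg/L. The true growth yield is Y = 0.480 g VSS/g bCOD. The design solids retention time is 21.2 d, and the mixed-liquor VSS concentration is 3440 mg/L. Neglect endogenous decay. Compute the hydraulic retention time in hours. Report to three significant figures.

τ ≈ 89.4 h

With k_d = 0 the design equation reduces to V = Y Q (S₀−S) θ_c / X = 0.480 × 1300 × (1280 − 20.2) × 21.2 / 3440 = 4845 m³.
Hydraulic retention time τ = V/Q = 4845 / 1300 = 3.727 d = 89.44 h.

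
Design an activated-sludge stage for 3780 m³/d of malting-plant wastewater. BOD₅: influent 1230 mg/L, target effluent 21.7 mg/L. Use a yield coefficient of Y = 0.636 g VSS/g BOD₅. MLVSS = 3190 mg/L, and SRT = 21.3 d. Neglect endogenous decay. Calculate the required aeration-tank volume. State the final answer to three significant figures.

V·X = Y·Q·ΔS·θ_c gives V = 0.636 × 3780 × (1230 − 21.7) × 21.3 / 3190 = 19396 m³.

V ≈ 19400 m³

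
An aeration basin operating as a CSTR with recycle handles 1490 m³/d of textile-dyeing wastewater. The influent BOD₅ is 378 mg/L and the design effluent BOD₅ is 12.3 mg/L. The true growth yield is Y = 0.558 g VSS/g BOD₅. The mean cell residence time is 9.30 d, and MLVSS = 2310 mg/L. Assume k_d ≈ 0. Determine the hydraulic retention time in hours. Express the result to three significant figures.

With k_d = 0 the design equation reduces to V = Y Q (S₀−S) θ_c / X = 0.558 × 1490 × (378 − 12.3) × 9.30 / 2310 = 1224 m³.
HRT = V/Q = 1224 m³ / 1490 m³·d⁻¹ = 0.8215 d × 24 = 19.72 h.

τ ≈ 19.7 h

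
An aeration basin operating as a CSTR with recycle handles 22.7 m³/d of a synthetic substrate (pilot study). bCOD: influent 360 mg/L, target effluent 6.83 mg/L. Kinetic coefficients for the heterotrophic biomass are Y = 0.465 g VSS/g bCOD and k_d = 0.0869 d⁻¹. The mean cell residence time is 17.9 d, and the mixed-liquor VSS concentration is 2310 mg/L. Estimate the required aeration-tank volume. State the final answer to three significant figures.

V ≈ 11.3 m³

Rearranging the biomass balance for a CMAS with decay, V = Y·Q·ΔS·θ_c / [X·(1+k_d θ_c)] = 0.465 × 22.7 × (360 − 6.83) × 17.9 / [2310 × (1 + 0.0869 × 17.9)] = 6.67×10^4 / 5903 = 11.30 m³.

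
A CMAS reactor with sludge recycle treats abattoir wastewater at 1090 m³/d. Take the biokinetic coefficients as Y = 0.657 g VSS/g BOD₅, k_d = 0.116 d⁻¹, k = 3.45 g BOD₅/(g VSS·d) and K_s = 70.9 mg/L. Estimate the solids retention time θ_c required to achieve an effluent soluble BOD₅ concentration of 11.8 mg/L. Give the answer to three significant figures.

From 1/θ_c = Y·k·S/(K_s + S) − k_d: Y·k·S/(K_s+S) = 0.657 × 3.45 × 11.8 / (70.9 + 11.8) = 0.3234 d⁻¹.
θ_c = 1/(μ − k_d) = 1/(0.3234 − 0.116) = 1/0.2074 = 4.821 d.

θ_c ≈ 4.82 d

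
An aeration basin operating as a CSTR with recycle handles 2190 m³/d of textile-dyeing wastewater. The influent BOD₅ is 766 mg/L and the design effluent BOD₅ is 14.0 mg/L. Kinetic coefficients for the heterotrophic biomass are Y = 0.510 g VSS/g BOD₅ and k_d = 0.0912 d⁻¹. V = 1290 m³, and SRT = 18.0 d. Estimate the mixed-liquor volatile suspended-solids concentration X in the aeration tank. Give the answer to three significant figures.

X = Y·Q·ΔS·θ_c / [V·(1 + k_d θ_c)] = 0.510 × 2190 × (766 − 14.0) × 18.0 / [1290 × (1 + 0.0912 × 18.0)] = 4437 mg/L.

X ≈ 4440 mg/L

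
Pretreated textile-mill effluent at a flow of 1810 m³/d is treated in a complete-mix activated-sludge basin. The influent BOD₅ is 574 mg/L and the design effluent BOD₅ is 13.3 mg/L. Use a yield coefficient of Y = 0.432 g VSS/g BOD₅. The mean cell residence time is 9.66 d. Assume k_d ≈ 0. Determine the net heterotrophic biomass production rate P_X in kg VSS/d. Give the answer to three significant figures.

P_X ≈ 438 kg VSS/d

Since k_d ≈ 0, Y_obs = Y = 0.432 g VSS/g BOD₅.
ΔS = 574 − 13.3 = 560.7 mg/L, so the substrate removal rate is 1810 × 560.7/1000 = 1015 kg BOD₅/d.
P_X = Y_obs · Q(S₀ − S) = 0.4320 × 1015 = 438.4 kg VSS/d.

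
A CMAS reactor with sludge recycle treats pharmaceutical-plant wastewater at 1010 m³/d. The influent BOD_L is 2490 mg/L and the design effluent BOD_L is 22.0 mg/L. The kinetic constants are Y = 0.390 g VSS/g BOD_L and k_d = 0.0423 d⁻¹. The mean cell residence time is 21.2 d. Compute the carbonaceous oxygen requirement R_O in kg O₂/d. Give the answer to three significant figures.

Observed yield with endogenous decay: Y_obs = Y / (1 + k_d·θ_c) = 0.390 / (1 + 0.0423 × 21.2) = 0.390 / 1.897 = 0.2056 g VSS/g BOD_L.
Q·(S₀ − S) = 1010 × (2490 − 22.0) × 10⁻³ = 2493 kg/d removed.
Net sludge production P_X = 0.2056 × 2493 = 512.5 kg VSS/d.
Carbonaceous O₂ demand = substrate oxidised − cell-mass equivalent = 2493 − 1.42 × 512.5 = 1765 kg O₂/d.

R_O ≈ 1760 kg O₂/d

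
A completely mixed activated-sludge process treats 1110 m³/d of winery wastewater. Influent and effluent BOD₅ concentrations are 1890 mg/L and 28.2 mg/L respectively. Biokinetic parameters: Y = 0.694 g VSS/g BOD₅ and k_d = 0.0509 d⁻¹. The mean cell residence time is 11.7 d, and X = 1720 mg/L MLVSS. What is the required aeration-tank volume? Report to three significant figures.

Steady-state biomass mass balance: V·X·(1 + k_d·θ_c) = Y·Q·(S₀ − S)·θ_c, so V = 0.694 × 1110 × (1890 − 28.2) × 11.7 / [1720 × (1 + 0.0509 × 11.7)] = 1.68×10^7 / 2744 = 6115 m³.

V ≈ 6110 m³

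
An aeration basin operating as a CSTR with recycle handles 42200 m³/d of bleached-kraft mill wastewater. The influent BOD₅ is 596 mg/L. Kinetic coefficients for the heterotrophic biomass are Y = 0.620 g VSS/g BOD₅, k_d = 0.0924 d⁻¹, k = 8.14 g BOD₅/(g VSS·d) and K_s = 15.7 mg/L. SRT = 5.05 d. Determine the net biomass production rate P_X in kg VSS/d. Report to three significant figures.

For a completely mixed reactor with recycle the Lawrence–McCarty relation gives S = K_s·(1 + k_d·θ_c) / [θ_c·(Y·k − k_d) − 1] = 15.7 × (1 + 0.0924 × 5.05) / [5.05 × (0.620 × 8.14 − 0.0924) − 1] = 23.03 / 24.02 = 0.9586 mg/L.
Correct the yield for decay: Y_obs = Y/(1 + k_d θ_c) = 0.620 / (1 + 0.0924 × 5.05) = 0.620 / 1.467 = 0.4227.
Mass of BOD₅ removed per day: Q(S₀ − S) = 42200 × 595.0 g/m³ = 25111 kg/d.
Net biomass production P_X = Y_obs × Q·(S₀ − S) = 0.4227 × 25111 = 10615 kg VSS/d.

P_X ≈ 10600 kg VSS/d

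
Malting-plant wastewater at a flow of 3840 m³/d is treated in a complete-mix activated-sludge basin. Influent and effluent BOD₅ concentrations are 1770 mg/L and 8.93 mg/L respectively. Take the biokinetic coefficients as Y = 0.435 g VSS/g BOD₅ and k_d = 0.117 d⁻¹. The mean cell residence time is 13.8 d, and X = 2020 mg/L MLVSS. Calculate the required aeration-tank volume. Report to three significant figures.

Steady-state biomass mass balance: V·X·(1 + k_d·θ_c) = Y·Q·(S₀ − S)·θ_c, so V = 0.435 × 3840 × (1770 − 8.93) × 13.8 / [2020 × (1 + 0.117 × 13.8)] = 4.06×10^7 / 5281 = 7686 m³.

V ≈ 7690 m³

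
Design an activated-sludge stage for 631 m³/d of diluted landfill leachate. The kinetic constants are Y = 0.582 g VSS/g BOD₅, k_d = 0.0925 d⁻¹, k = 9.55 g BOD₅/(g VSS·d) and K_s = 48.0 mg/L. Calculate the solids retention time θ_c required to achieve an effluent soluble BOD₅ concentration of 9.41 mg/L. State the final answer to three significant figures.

From 1/θ_c = Y·k·S/(K_s + S) − k_d: Y·k·S/(K_s+S) = 0.582 × 9.55 × 9.41 / (48.0 + 9.41) = 0.9110 d⁻¹.
1/θ_c = 0.9110 − 0.0925 = 0.8185 d⁻¹, so θ_c = 1.222 d.

θ_c ≈ 1.22 d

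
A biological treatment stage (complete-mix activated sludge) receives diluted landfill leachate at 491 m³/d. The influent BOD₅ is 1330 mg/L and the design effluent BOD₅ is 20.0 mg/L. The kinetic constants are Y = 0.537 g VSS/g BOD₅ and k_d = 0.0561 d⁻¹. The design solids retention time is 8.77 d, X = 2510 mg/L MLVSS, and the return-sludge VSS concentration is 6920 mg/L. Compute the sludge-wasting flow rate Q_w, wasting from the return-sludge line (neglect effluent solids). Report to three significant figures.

Q_w ≈ 33.5 m³/d

From the SRT design equation V = Y Q (S₀−S) θ_c / [X (1 + k_d θ_c)] = 0.537 × 491 × (1330 − 20.0) × 8.77 / [2510 × (1 + 0.0561 × 8.77)] = 3.03×10^6 / 3745 = 808.9 m³.
Wasting from the return line (neglecting effluent solids): Q_w = V·X / (θ_c·X_r) = 808.9 × 2510 / (8.77 × 6920) = 33.45 m³/d.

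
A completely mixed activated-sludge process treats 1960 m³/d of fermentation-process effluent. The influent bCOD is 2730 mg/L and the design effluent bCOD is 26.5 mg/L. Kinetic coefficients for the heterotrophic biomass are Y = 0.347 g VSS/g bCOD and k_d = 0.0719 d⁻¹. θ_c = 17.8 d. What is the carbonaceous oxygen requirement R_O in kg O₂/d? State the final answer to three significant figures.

R_O ≈ 4150 kg O₂/d

Correct the yield for decay: Y_obs = Y/(1 + k_d θ_c) = 0.347 / (1 + 0.0719 × 17.8) = 0.347 / 2.280 = 0.1522.
Q·(S₀ − S) = 1960 × (2730 − 26.5) × 10⁻³ = 5299 kg/d removed.
Biomass synthesised: P_X = Y_obs × 5299 = 806.5 kg VSS/d.
R_O = Q·(S₀ − S) − 1.42·P_X = 5299 − 1.42 × 806.5 = 4154 kg O₂/d.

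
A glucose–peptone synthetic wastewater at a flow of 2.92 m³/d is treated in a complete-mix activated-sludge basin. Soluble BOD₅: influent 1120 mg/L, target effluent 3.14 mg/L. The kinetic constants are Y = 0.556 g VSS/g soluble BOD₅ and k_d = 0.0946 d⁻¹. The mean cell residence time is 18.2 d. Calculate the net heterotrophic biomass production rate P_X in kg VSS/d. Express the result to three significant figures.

The observed yield is Y_obs = Y/(1 + k_d·θ_c) = 0.556 / (1 + 0.0946 × 18.2) = 0.556 / 2.722 = 0.2043 g VSS per g soluble BOD₅ removed.
Substrate removed = Q·(S₀ − S) = 2.92 m³/d × (1120 − 3.14) g/m³ = 3.26×10^3 g/d = 3.261 kg/d.
P_X = Y_obs · Q(S₀ − S) = 0.2043 × 3.261 = 0.6662 kg VSS/d.

P_X ≈ 0.666 kg VSS/d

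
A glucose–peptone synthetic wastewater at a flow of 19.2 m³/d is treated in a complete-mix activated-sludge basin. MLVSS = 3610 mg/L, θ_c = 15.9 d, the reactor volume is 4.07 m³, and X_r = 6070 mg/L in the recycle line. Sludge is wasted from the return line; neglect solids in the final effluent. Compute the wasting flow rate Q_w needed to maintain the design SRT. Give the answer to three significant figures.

Q_w ≈ 0.152 m³/d

Wasting from the return line (neglecting effluent solids): Q_w = V·X / (θ_c·X_r) = 4.070 × 3610 / (15.9 × 6070) = 0.1522 m³/d.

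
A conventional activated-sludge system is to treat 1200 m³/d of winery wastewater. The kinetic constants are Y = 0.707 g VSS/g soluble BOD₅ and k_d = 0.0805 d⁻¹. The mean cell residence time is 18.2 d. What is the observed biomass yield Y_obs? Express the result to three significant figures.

Y_obs ≈ 0.287 g VSS/g soluble BOD₅

Y_obs = Y / (1 + k_d θ_c) = 0.707 / (1 + 0.0805 × 18.2) = 0.707 / 2.465 = 0.2868.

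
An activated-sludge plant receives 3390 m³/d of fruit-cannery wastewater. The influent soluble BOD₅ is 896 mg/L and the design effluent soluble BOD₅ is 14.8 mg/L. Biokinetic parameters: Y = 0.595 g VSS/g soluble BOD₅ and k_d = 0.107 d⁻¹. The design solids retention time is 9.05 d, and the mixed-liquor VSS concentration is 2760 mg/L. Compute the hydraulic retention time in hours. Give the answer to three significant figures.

τ ≈ 21.0 h

Steady-state biomass mass balance: V·X·(1 + k_d·θ_c) = Y·Q·(S₀ − S)·θ_c, so V = 0.595 × 3390 × (896 − 14.8) × 9.05 / [2760 × (1 + 0.107 × 9.05)] = 1.61×10^7 / 5433 = 2961 m³.
Hydraulic retention time τ = V/Q = 2961 / 3390 = 0.8734 d = 20.96 h.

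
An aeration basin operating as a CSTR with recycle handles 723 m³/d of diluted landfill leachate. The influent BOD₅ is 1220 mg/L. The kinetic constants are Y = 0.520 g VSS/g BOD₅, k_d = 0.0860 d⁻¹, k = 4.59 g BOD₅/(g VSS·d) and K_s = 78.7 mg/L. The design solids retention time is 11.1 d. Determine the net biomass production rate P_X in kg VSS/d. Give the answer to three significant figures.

Effluent substrate depends only on kinetics and SRT: S = K_s(1 + k_d θ_c) / [θ_c(Yk − k_d) − 1] = 78.7 × (1 + 0.0860 × 11.1) / [11.1 × (0.520 × 4.59 − 0.0860) − 1] = 153.8 / 24.54 = 6.269 mg/L.
Correct the yield for decay: Y_obs = Y/(1 + k_d θ_c) = 0.520 / (1 + 0.0860 × 11.1) = 0.520 / 1.955 = 0.2660.
ΔS = 1220 − 6.27 = 1214 mg/L, so the substrate removal rate is 723 × 1214/1000 = 877.5 kg BOD₅/d.
P_X = Y_obs · Q(S₀ − S) = 0.2660 × 877.5 = 233.5 kg VSS/d.

P_X ≈ 233 kg VSS/d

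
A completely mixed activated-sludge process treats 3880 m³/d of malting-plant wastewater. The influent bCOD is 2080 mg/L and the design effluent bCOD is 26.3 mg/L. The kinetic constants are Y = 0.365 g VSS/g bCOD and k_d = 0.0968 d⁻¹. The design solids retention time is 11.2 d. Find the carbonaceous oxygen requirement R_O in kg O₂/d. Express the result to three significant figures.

R_O ≈ 5990 kg O₂/d

Observed yield with endogenous decay: Y_obs = Y / (1 + k_d·θ_c) = 0.365 / (1 + 0.0968 × 11.2) = 0.365 / 2.084 = 0.1751 g VSS/g bCOD.
Substrate removed = Q·(S₀ − S) = 3880 m³/d × (2080 − 26.3) g/m³ = 7.97×10^6 g/d = 7968 kg/d.
Biomass synthesised: P_X = Y_obs × 7968 = 1396 kg VSS/d.
R_O = Q·(S₀ − S) − 1.42·P_X = 7968 − 1.42 × 1396 = 5987 kg O₂/d.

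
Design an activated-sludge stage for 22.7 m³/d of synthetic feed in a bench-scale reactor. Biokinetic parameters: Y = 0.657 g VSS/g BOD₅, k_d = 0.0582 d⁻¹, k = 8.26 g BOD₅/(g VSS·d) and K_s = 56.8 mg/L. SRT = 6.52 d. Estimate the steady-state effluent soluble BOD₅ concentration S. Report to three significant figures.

S ≈ 2.30 mg/L

Effluent substrate depends only on kinetics and SRT: S = K_s(1 + k_d θ_c) / [θ_c(Yk − k_d) − 1] = 56.8 × (1 + 0.0582 × 6.52) / [6.52 × (0.657 × 8.26 − 0.0582) − 1] = 78.35 / 34.00 = 2.304 mg/L.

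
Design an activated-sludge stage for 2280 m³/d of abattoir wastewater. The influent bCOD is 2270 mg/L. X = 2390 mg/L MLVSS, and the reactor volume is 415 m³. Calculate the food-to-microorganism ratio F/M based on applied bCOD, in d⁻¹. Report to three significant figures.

F/M ≈ 5.22 d⁻¹

Food-to-microorganism ratio F/M = Q S₀ / (V X) = 2280 × 2270 / (415.0 × 2390) = 5.218 d⁻¹.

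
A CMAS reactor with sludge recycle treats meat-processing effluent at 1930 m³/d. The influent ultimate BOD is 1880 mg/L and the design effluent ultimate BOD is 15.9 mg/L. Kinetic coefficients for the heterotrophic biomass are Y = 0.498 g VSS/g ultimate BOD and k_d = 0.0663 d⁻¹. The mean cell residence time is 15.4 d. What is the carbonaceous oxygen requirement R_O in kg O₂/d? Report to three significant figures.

Correct the yield for decay: Y_obs = Y/(1 + k_d θ_c) = 0.498 / (1 + 0.0663 × 15.4) = 0.498 / 2.021 = 0.2464.
ΔS = 1880 − 15.9 = 1864 mg/L, so the substrate removal rate is 1930 × 1864/1000 = 3598 kg ultimate BOD/d.
Biomass synthesised: P_X = Y_obs × 3598 = 886.5 kg VSS/d.
R_O = Q·(S₀ − S) − 1.42·P_X = 3598 − 1.42 × 886.5 = 2339 kg O₂/d.

R_O ≈ 2340 kg O₂/d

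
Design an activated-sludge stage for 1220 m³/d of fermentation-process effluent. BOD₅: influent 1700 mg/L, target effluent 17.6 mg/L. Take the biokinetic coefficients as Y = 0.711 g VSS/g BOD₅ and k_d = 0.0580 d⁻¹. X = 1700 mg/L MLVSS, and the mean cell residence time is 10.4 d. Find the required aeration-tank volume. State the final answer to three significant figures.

From the SRT design equation V = Y Q (S₀−S) θ_c / [X (1 + k_d θ_c)] = 0.711 × 1220 × (1700 − 17.6) × 10.4 / [1700 × (1 + 0.0580 × 10.4)] = 1.52×10^7 / 2725 = 5569 m³.

V ≈ 5570 m³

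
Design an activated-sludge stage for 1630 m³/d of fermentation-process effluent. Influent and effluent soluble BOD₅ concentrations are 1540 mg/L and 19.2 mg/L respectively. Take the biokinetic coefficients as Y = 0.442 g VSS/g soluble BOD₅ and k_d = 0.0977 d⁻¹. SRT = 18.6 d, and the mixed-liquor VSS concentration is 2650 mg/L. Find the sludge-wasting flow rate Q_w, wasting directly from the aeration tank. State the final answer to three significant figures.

Steady-state biomass mass balance: V·X·(1 + k_d·θ_c) = Y·Q·(S₀ − S)·θ_c, so V = 0.442 × 1630 × (1540 − 19.2) × 18.6 / [2650 × (1 + 0.0977 × 18.6)] = 2.04×10^7 / 7466 = 2730 m³.
For wasting at MLVSS concentration, Q_w = V/θ_c = 2730/18.6 = 146.8 m³/d.

Q_w ≈ 147 m³/d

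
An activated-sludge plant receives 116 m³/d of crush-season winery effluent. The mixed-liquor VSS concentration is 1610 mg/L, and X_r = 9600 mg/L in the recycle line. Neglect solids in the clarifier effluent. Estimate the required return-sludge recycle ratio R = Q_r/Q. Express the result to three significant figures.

R ≈ 0.202

R = Q_r/Q = X/(X_r − X) = 1610 / (9600 − 1610) = 0.2015.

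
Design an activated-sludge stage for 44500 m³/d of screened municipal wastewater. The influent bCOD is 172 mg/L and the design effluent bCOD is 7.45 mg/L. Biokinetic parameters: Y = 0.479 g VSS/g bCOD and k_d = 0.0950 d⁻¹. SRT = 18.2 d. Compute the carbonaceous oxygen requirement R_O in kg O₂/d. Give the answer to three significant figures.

R_O ≈ 5500 kg O₂/d

Observed yield with endogenous decay: Y_obs = Y / (1 + k_d·θ_c) = 0.479 / (1 + 0.0950 × 18.2) = 0.479 / 2.729 = 0.1755 g VSS/g bCOD.
Mass of bCOD removed per day: Q(S₀ − S) = 44500 × 164.6 g/m³ = 7322 kg/d.
P_X = Y_obs·Q·(S₀ − S) = 0.1755 × 7322 = 1285 kg VSS/d.
R_O = Q·(S₀ − S) − 1.42·P_X = 7322 − 1.42 × 1285 = 5497 kg O₂/d.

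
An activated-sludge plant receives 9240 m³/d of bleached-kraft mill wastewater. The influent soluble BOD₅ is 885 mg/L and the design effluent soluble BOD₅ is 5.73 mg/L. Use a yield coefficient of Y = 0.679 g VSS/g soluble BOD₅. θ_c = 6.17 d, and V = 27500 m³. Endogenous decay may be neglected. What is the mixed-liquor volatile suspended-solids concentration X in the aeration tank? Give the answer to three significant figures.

X ≈ 1240 mg/L

From V·X = Y·Q·(S₀ − S)·θ_c (decay neglected): X = 0.679 × 9240 × (885 − 5.73) × 6.17 / 27500 = 1238 mg/L.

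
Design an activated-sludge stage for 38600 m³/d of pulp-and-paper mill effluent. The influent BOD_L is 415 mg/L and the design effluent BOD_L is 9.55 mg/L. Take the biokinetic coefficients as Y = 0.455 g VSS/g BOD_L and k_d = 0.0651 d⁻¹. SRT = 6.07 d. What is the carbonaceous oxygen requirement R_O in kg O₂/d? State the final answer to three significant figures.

The observed yield is Y_obs = Y/(1 + k_d·θ_c) = 0.455 / (1 + 0.0651 × 6.07) = 0.455 / 1.395 = 0.3261 g VSS per g BOD_L removed.
Q·(S₀ − S) = 38600 × (415 − 9.55) × 10⁻³ = 15650 kg/d removed.
Net sludge production P_X = 0.3261 × 15650 = 5104 kg VSS/d.
R_O = Q·(S₀ − S) − 1.42·P_X = 15650 − 1.42 × 5104 = 8403 kg O₂/d.

R_O ≈ 8400 kg O₂/d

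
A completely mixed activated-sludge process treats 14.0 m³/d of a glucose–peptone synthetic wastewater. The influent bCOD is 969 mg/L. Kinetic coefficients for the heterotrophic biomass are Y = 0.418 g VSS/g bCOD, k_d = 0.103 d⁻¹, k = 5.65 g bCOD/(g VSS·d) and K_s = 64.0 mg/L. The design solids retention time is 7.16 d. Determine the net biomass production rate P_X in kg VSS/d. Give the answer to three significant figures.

P_X ≈ 3.24 kg VSS/d

Effluent substrate depends only on kinetics and SRT: S = K_s(1 + k_d θ_c) / [θ_c(Yk − k_d) − 1] = 64.0 × (1 + 0.103 × 7.16) / [7.16 × (0.418 × 5.65 − 0.103) − 1] = 111.2 / 15.17 = 7.329 mg/L.
Observed yield with endogenous decay: Y_obs = Y / (1 + k_d·θ_c) = 0.418 / (1 + 0.103 × 7.16) = 0.418 / 1.737 = 0.2406 g VSS/g bCOD.
ΔS = 969 − 7.33 = 961.7 mg/L, so the substrate removal rate is 14.0 × 961.7/1000 = 13.46 kg bCOD/d.
Biomass produced: P_X = Y_obs·Q·ΔS = 0.2406 × 13.46 ≈ 3.239 kg VSS/d.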